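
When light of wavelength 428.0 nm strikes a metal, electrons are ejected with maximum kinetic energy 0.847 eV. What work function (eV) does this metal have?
2.05 eV

From Einstein's photoelectric equation: KE_max = hf - φ = hc/λ - φ

Rearranging for φ:
φ = hc/λ - KE_max

Calculate photon energy:
E_photon = hc/λ = 2.8968 eV

Therefore:
φ = 2.8968 - 0.847 = 2.05 eV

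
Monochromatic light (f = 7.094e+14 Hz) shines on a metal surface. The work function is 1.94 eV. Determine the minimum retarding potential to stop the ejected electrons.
0.9938 V

The stopping potential V_s satisfies: eV_s = KE_max

First, find KE_max using Einstein's equation:
E_photon = hf = (6.626×10⁻³⁴ J·s)(7.094e+14 Hz) = 2.9338 eV
KE_max = E_photon - φ = 2.9338 - 1.94 = 0.9938 eV

Since eV_s = KE_max:
V_s = KE_max/e = 0.9938 V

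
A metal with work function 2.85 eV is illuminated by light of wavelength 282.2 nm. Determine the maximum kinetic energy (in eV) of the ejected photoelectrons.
1.5435 eV

Using Einstein's photoelectric equation: KE_max = hf - φ = hc/λ - φ

First, calculate the photon energy:
E_photon = hc/λ = (6.626×10⁻³⁴ J·s)(3×10⁸ m/s) / (282.2×10⁻⁹ m)
E_photon = 4.3935 eV

Then, the maximum kinetic energy:
KE_max = E_photon - φ = 4.3935 eV - 2.85 eV = 1.5435 eV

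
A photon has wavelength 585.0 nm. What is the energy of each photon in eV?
2.1194 eV

Using E = hf = hc/λ:

E = hc/λ = (6.626×10⁻³⁴ J·s)(3×10⁸ m/s) / (585.0×10⁻⁹ m)
E = 2.1194 eV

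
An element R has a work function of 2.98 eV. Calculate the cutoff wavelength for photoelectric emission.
416.05 nm

The threshold wavelength is when the photon energy equals the work function:
hc/λ₀ = φ

Solving for λ₀:
λ₀ = hc/φ = (6.626×10⁻³⁴ J·s)(3×10⁸ m/s) / (2.98 eV × 1.602×10⁻¹⁹ J/eV)
λ₀ = 416.05 nm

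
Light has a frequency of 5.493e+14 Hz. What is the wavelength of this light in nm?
545.77 nm

Using the wave equation: c = fλ

Solving for wavelength:
λ = c/f = (3×10⁸ m/s) / (5.493e+14 Hz)
λ = 545.77 nm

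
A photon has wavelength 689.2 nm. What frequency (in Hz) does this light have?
4.3499e+14 Hz

Using the wave equation: c = fλ

Solving for frequency:
f = c/λ = (3×10⁸ m/s) / (689.2×10⁻⁹ m)
f = 4.3499e+14 Hz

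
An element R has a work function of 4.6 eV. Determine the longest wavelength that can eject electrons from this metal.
269.53 nm

The threshold wavelength is when the photon energy equals the work function:
hc/λ₀ = φ

Solving for λ₀:
λ₀ = hc/φ = (6.626×10⁻³⁴ J·s)(3×10⁸ m/s) / (4.6 eV × 1.602×10⁻¹⁹ J/eV)
λ₀ = 269.53 nm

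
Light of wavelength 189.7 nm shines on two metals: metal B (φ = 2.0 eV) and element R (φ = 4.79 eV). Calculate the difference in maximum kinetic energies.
2.7900 eV

Using KE_max = hc/λ - φ for each metal:

Photon energy: E = hc/λ = 6.5358 eV

For metal B (φ₁ = 2.0 eV):
KE₁ = E - φ₁ = 6.5358 - 2.0 = 4.5358 eV

For element R (φ₂ = 4.79 eV):
KE₂ = E - φ₂ = 6.5358 - 4.79 = 1.7458 eV

Difference:
ΔKE = KE₁ - KE₂ = 4.5358 - 1.7458 = 2.7900 eV

Note: The difference equals the difference in work functions: 4.79 - 2.0 = 2.79 eV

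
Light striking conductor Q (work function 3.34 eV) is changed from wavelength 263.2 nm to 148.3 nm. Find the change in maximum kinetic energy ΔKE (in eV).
3.6497 eV

Using Einstein's equation: KE_max = hc/λ - φ

For λ₁ = 263.2 nm:
KE₁ = hc/λ₁ - φ = 4.7106 - 3.34 = 1.3706 eV

For λ₂ = 148.3 nm:
KE₂ = hc/λ₂ - φ = 8.3604 - 3.34 = 5.0204 eV

Change in KE:
ΔKE = KE₂ - KE₁ = 5.0204 - 1.3706 = 3.6497 eV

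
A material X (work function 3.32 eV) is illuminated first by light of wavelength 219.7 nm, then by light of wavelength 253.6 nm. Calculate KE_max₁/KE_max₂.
1.4808

Using Einstein's equation: KE_max = hc/λ - φ

For λ₁ = 219.7 nm:
E₁ = hc/λ₁ = 5.6433 eV
KE₁ = E₁ - φ = 5.6433 - 3.32 = 2.3233 eV

For λ₂ = 253.6 nm:
E₂ = hc/λ₂ = 4.8890 eV
KE₂ = E₂ - φ = 4.8890 - 3.32 = 1.5690 eV

Ratio: KE₁/KE₂ = 2.3233/1.5690 = 1.4808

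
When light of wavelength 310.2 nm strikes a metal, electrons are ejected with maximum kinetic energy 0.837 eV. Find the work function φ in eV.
3.16 eV

From Einstein's photoelectric equation: KE_max = hf - φ = hc/λ - φ

Rearranging for φ:
φ = hc/λ - KE_max

Calculate photon energy:
E_photon = hc/λ = 3.9969 eV

Therefore:
φ = 3.9969 - 0.837 = 3.16 eV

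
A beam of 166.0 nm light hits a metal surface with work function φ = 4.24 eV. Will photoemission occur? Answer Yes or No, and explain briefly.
Yes

For photoemission, the photon energy must exceed the work function.

Photon energy: E = hc/λ = 7.4689 eV
Work function: φ = 4.24 eV

Since E_photon (7.4689 eV) > φ (4.24 eV), photoemission WILL occur.
The threshold wavelength is λ₀ = hc/φ = 292.4 nm.
Since 166.0 nm < 292.4 nm, the light has sufficient energy.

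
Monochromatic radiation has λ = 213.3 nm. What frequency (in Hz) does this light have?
1.4055e+15 Hz

Using the wave equation: c = fλ

Solving for frequency:
f = c/λ = (3×10⁸ m/s) / (213.3×10⁻⁹ m)
f = 1.4055e+15 Hz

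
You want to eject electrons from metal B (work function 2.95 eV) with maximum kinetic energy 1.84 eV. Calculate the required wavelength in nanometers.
258.84 nm

From Einstein's equation: KE_max = hc/λ - φ

Rearranging for λ:
hc/λ = KE_max + φ
λ = hc/(KE_max + φ)

Required photon energy:
E_photon = KE_max + φ = 1.84 + 2.95 = 4.79 eV

Required wavelength:
λ = hc/E_photon = (6.626×10⁻³⁴)(3×10⁸) / (4.79 × 1.602×10⁻¹⁹)
λ = 258.84 nm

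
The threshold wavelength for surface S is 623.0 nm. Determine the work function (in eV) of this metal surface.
1.99 eV

At the threshold wavelength, photon energy equals work function:
φ = hc/λ₀

Calculating:
φ = (6.626×10⁻³⁴ J·s)(3×10⁸ m/s) / (623.0×10⁻⁹ m)
φ = 1.99 eV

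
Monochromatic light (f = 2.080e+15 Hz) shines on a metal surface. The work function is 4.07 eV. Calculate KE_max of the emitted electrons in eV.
4.5322 eV

Using Einstein's photoelectric equation: KE_max = hf - φ

First, calculate the photon energy:
E_photon = hf = (6.626×10⁻³⁴ J·s)(2.080e+15 Hz)
E_photon = 8.6022 eV

Then, the maximum kinetic energy:
KE_max = E_photon - φ = 8.6022 eV - 4.07 eV = 4.5322 eV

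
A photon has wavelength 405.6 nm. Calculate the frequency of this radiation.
7.3913e+14 Hz

Using the wave equation: c = fλ

Solving for frequency:
f = c/λ = (3×10⁸ m/s) / (405.6×10⁻⁹ m)
f = 7.3913e+14 Hz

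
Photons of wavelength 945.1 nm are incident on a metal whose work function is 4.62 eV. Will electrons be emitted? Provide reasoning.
No

For photoemission, the photon energy must exceed the work function.

Photon energy: E = hc/λ = 1.3119 eV
Work function: φ = 4.62 eV

Since E_photon (1.3119 eV) < φ (4.62 eV), photoemission will NOT occur.
The threshold wavelength is λ₀ = hc/φ = 268.4 nm.
Since 945.1 nm > 268.4 nm, the photons lack sufficient energy.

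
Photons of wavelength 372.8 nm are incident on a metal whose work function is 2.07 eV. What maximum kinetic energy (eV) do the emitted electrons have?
1.2558 eV

Using Einstein's photoelectric equation: KE_max = hf - φ = hc/λ - φ

First, calculate the photon energy:
E_photon = hc/λ = (6.626×10⁻³⁴ J·s)(3×10⁸ m/s) / (372.8×10⁻⁹ m)
E_photon = 3.3258 eV

Then, the maximum kinetic energy:
KE_max = E_photon - φ = 3.3258 eV - 2.07 eV = 1.2558 eV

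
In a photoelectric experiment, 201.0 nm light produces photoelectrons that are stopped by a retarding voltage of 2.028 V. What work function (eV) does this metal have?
4.14 eV

The stopping potential gives the maximum kinetic energy: KE_max = eV_s = 2.028 eV

From Einstein's photoelectric equation: KE_max = hc/λ - φ
Rearranging: φ = hc/λ - KE_max

Calculate photon energy:
E_photon = hc/λ = (6.626×10⁻³⁴ J·s)(3×10⁸ m/s) / (201.0×10⁻⁹ m) = 6.1684 eV

Therefore:
φ = 6.1684 - 2.028 = 4.14 eV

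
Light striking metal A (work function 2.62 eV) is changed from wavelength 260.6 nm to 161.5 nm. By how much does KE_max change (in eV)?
2.9194 eV

Using Einstein's equation: KE_max = hc/λ - φ

For λ₁ = 260.6 nm:
KE₁ = hc/λ₁ - φ = 4.7576 - 2.62 = 2.1376 eV

For λ₂ = 161.5 nm:
KE₂ = hc/λ₂ - φ = 7.6770 - 2.62 = 5.0570 eV

Change in KE:
ΔKE = KE₂ - KE₁ = 5.0570 - 2.1376 = 2.9194 eV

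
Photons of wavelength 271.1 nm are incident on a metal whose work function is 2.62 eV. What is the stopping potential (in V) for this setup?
1.9534 V

The stopping potential V_s satisfies: eV_s = KE_max

First, find KE_max using Einstein's equation:
E_photon = hc/λ = 4.5734 eV
KE_max = E_photon - φ = 4.5734 - 2.62 = 1.9534 eV

Since eV_s = KE_max:
V_s = KE_max/e = 1.9534 V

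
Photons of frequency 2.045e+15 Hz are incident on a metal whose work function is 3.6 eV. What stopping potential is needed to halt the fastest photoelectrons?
4.8574 V

The stopping potential V_s satisfies: eV_s = KE_max

First, find KE_max using Einstein's equation:
E_photon = hf = (6.626×10⁻³⁴ J·s)(2.045e+15 Hz) = 8.4574 eV
KE_max = E_photon - φ = 8.4574 - 3.6 = 4.8574 eV

Since eV_s = KE_max:
V_s = KE_max/e = 4.8574 V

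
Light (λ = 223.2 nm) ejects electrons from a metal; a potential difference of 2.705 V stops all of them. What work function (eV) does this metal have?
2.85 eV

The stopping potential gives the maximum kinetic energy: KE_max = eV_s = 2.705 eV

From Einstein's photoelectric equation: KE_max = hc/λ - φ
Rearranging: φ = hc/λ - KE_max

Calculate photon energy:
E_photon = hc/λ = (6.626×10⁻³⁴ J·s)(3×10⁸ m/s) / (223.2×10⁻⁹ m) = 5.5548 eV

Therefore:
φ = 5.5548 - 2.705 = 2.85 eV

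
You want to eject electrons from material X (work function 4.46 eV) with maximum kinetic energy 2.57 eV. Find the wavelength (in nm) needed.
176.36 nm

From Einstein's equation: KE_max = hc/λ - φ

Rearranging for λ:
hc/λ = KE_max + φ
λ = hc/(KE_max + φ)

Required photon energy:
E_photon = KE_max + φ = 2.57 + 4.46 = 7.03 eV

Required wavelength:
λ = hc/E_photon = (6.626×10⁻³⁴)(3×10⁸) / (7.03 × 1.602×10⁻¹⁹)
λ = 176.36 nm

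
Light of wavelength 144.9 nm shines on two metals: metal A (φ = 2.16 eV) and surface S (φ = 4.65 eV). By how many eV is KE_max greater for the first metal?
2.4900 eV

Using KE_max = hc/λ - φ for each metal:

Photon energy: E = hc/λ = 8.5565 eV

For metal A (φ₁ = 2.16 eV):
KE₁ = E - φ₁ = 8.5565 - 2.16 = 6.3965 eV

For surface S (φ₂ = 4.65 eV):
KE₂ = E - φ₂ = 8.5565 - 4.65 = 3.9065 eV

Difference:
ΔKE = KE₁ - KE₂ = 6.3965 - 3.9065 = 2.4900 eV

Note: The difference equals the difference in work functions: 4.65 - 2.16 = 2.49 eV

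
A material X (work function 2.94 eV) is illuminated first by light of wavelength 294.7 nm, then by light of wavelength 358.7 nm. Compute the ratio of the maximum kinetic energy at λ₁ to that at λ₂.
2.4534

Using Einstein's equation: KE_max = hc/λ - φ

For λ₁ = 294.7 nm:
E₁ = hc/λ₁ = 4.2071 eV
KE₁ = E₁ - φ = 4.2071 - 2.94 = 1.2671 eV

For λ₂ = 358.7 nm:
E₂ = hc/λ₂ = 3.4565 eV
KE₂ = E₂ - φ = 3.4565 - 2.94 = 0.5165 eV

Ratio: KE₁/KE₂ = 1.2671/0.5165 = 2.4534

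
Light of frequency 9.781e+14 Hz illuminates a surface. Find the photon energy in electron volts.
4.0451 eV

Using E = hf:

E = hf = (6.626×10⁻³⁴ J·s)(9.781e+14 Hz)
E = 4.0451 eV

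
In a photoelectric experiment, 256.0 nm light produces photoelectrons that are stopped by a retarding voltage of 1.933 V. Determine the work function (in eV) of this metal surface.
2.91 eV

The stopping potential gives the maximum kinetic energy: KE_max = eV_s = 1.933 eV

From Einstein's photoelectric equation: KE_max = hc/λ - φ
Rearranging: φ = hc/λ - KE_max

Calculate photon energy:
E_photon = hc/λ = (6.626×10⁻³⁴ J·s)(3×10⁸ m/s) / (256.0×10⁻⁹ m) = 4.8431 eV

Therefore:
φ = 4.8431 - 1.933 = 2.91 eV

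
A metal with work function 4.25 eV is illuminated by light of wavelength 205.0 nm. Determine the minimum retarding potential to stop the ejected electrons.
1.7980 V

The stopping potential V_s satisfies: eV_s = KE_max

First, find KE_max using Einstein's equation:
E_photon = hc/λ = 6.0480 eV
KE_max = E_photon - φ = 6.0480 - 4.25 = 1.7980 eV

Since eV_s = KE_max:
V_s = KE_max/e = 1.7980 V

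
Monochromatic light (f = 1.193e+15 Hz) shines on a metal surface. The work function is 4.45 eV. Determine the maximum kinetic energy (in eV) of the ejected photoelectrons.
0.4839 eV

Using Einstein's photoelectric equation: KE_max = hf - φ

First, calculate the photon energy:
E_photon = hf = (6.626×10⁻³⁴ J·s)(1.193e+15 Hz)
E_photon = 4.9339 eV

Then, the maximum kinetic energy:
KE_max = E_photon - φ = 4.9339 eV - 4.45 eV = 0.4839 eV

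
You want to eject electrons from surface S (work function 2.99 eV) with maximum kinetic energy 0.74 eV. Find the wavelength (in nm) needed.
332.40 nm

From Einstein's equation: KE_max = hc/λ - φ

Rearranging for λ:
hc/λ = KE_max + φ
λ = hc/(KE_max + φ)

Required photon energy:
E_photon = KE_max + φ = 0.74 + 2.99 = 3.73 eV

Required wavelength:
λ = hc/E_photon = (6.626×10⁻³⁴)(3×10⁸) / (3.73 × 1.602×10⁻¹⁹)
λ = 332.40 nm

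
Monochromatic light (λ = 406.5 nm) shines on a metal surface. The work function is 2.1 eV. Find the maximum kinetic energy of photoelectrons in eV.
0.9500 eV

Using Einstein's photoelectric equation: KE_max = hf - φ = hc/λ - φ

First, calculate the photon energy:
E_photon = hc/λ = (6.626×10⁻³⁴ J·s)(3×10⁸ m/s) / (406.5×10⁻⁹ m)
E_photon = 3.0500 eV

Then, the maximum kinetic energy:
KE_max = E_photon - φ = 3.0500 eV - 2.1 eV = 0.9500 eV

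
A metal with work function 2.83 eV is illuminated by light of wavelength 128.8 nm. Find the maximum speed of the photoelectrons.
1.5462e+06 m/s

First, find the maximum kinetic energy:
E_photon = hc/λ = 9.6261 eV
KE_max = E_photon - φ = 9.6261 - 2.83 = 6.7961 eV

Convert to Joules: KE_max = 6.7961 × 1.602×10⁻¹⁹ J = 1.0889e-18 J

Then use KE = ½mv² to find velocity:
v = √(2·KE/m) = √(2 × 1.0889e-18 J / 9.109e-31 kg)
v = 1.5462e+06 m/s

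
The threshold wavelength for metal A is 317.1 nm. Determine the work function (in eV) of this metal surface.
3.91 eV

At the threshold wavelength, photon energy equals work function:
φ = hc/λ₀

Calculating:
φ = (6.626×10⁻³⁴ J·s)(3×10⁸ m/s) / (317.1×10⁻⁹ m)
φ = 3.91 eV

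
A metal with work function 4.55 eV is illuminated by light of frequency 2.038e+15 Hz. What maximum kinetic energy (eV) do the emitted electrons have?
3.8785 eV

Using Einstein's photoelectric equation: KE_max = hf - φ

First, calculate the photon energy:
E_photon = hf = (6.626×10⁻³⁴ J·s)(2.038e+15 Hz)
E_photon = 8.4285 eV

Then, the maximum kinetic energy:
KE_max = E_photon - φ = 8.4285 eV - 4.55 eV = 3.8785 eV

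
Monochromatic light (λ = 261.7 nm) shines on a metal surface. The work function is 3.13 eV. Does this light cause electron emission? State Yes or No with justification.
Yes

For photoemission, the photon energy must exceed the work function.

Photon energy: E = hc/λ = 4.7376 eV
Work function: φ = 3.13 eV

Since E_photon (4.7376 eV) > φ (3.13 eV), photoemission WILL occur.
The threshold wavelength is λ₀ = hc/φ = 396.1 nm.
Since 261.7 nm < 396.1 nm, the light has sufficient energy.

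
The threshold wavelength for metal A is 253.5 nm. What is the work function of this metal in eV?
4.89 eV

At the threshold wavelength, photon energy equals work function:
φ = hc/λ₀

Calculating:
φ = (6.626×10⁻³⁴ J·s)(3×10⁸ m/s) / (253.5×10⁻⁹ m)
φ = 4.89 eV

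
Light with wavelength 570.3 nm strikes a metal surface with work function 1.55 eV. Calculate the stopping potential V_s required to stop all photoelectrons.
0.6240 V

The stopping potential V_s satisfies: eV_s = KE_max

First, find KE_max using Einstein's equation:
E_photon = hc/λ = 2.1740 eV
KE_max = E_photon - φ = 2.1740 - 1.55 = 0.6240 eV

Since eV_s = KE_max:
V_s = KE_max/e = 0.6240 V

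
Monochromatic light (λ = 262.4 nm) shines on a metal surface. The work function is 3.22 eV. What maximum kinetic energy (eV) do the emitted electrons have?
1.5050 eV

Using Einstein's photoelectric equation: KE_max = hf - φ = hc/λ - φ

First, calculate the photon energy:
E_photon = hc/λ = (6.626×10⁻³⁴ J·s)(3×10⁸ m/s) / (262.4×10⁻⁹ m)
E_photon = 4.7250 eV

Then, the maximum kinetic energy:
KE_max = E_photon - φ = 4.7250 eV - 3.22 eV = 1.5050 eV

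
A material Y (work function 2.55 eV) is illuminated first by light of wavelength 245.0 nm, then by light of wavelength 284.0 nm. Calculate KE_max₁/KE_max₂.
1.3828

Using Einstein's equation: KE_max = hc/λ - φ

For λ₁ = 245.0 nm:
E₁ = hc/λ₁ = 5.0606 eV
KE₁ = E₁ - φ = 5.0606 - 2.55 = 2.5106 eV

For λ₂ = 284.0 nm:
E₂ = hc/λ₂ = 4.3656 eV
KE₂ = E₂ - φ = 4.3656 - 2.55 = 1.8156 eV

Ratio: KE₁/KE₂ = 2.5106/1.8156 = 1.3828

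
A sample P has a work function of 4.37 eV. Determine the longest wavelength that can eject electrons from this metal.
283.72 nm

The threshold wavelength is when the photon energy equals the work function:
hc/λ₀ = φ

Solving for λ₀:
λ₀ = hc/φ = (6.626×10⁻³⁴ J·s)(3×10⁸ m/s) / (4.37 eV × 1.602×10⁻¹⁹ J/eV)
λ₀ = 283.72 nm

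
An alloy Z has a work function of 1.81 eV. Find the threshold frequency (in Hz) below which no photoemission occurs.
4.3766e+14 Hz

The threshold frequency is when the photon energy equals the work function:
hf₀ = φ

Solving for f₀:
f₀ = φ/h = (1.81 eV × 1.602×10⁻¹⁹ J/eV) / (6.626×10⁻³⁴ J·s)
f₀ = 4.3766e+14 Hz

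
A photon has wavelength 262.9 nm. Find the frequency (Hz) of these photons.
1.1403e+15 Hz

Using the wave equation: c = fλ

Solving for frequency:
f = c/λ = (3×10⁸ m/s) / (262.9×10⁻⁹ m)
f = 1.1403e+15 Hz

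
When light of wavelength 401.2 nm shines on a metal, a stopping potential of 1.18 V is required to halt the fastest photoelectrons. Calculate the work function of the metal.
1.91 eV

The stopping potential gives the maximum kinetic energy: KE_max = eV_s = 1.18 eV

From Einstein's photoelectric equation: KE_max = hc/λ - φ
Rearranging: φ = hc/λ - KE_max

Calculate photon energy:
E_photon = hc/λ = (6.626×10⁻³⁴ J·s)(3×10⁸ m/s) / (401.2×10⁻⁹ m) = 3.0903 eV

Therefore:
φ = 3.0903 - 1.18 = 1.91 eV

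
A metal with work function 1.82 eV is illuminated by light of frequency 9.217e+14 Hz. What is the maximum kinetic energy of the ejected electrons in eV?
1.9918 eV

Using Einstein's photoelectric equation: KE_max = hf - φ

First, calculate the photon energy:
E_photon = hf = (6.626×10⁻³⁴ J·s)(9.217e+14 Hz)
E_photon = 3.8118 eV

Then, the maximum kinetic energy:
KE_max = E_photon - φ = 3.8118 eV - 1.82 eV = 1.9918 eV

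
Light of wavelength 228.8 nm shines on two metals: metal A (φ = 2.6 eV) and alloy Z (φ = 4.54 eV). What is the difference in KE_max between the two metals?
1.9400 eV

Using KE_max = hc/λ - φ for each metal:

Photon energy: E = hc/λ = 5.4189 eV

For metal A (φ₁ = 2.6 eV):
KE₁ = E - φ₁ = 5.4189 - 2.6 = 2.8189 eV

For alloy Z (φ₂ = 4.54 eV):
KE₂ = E - φ₂ = 5.4189 - 4.54 = 0.8789 eV

Difference:
ΔKE = KE₁ - KE₂ = 2.8189 - 0.8789 = 1.9400 eV

Note: The difference equals the difference in work functions: 4.54 - 2.6 = 1.94 eV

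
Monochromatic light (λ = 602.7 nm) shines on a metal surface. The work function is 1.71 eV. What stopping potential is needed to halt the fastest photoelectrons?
0.3471 V

The stopping potential V_s satisfies: eV_s = KE_max

First, find KE_max using Einstein's equation:
E_photon = hc/λ = 2.0571 eV
KE_max = E_photon - φ = 2.0571 - 1.71 = 0.3471 eV

Since eV_s = KE_max:
V_s = KE_max/e = 0.3471 V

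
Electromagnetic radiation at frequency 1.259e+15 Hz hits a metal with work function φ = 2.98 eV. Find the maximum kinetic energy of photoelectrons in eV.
2.2268 eV

Using Einstein's photoelectric equation: KE_max = hf - φ

First, calculate the photon energy:
E_photon = hf = (6.626×10⁻³⁴ J·s)(1.259e+15 Hz)
E_photon = 5.2068 eV

Then, the maximum kinetic energy:
KE_max = E_photon - φ = 5.2068 eV - 2.98 eV = 2.2268 eV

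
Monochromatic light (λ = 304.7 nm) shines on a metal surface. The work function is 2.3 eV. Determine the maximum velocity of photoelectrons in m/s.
7.8885e+05 m/s

First, find the maximum kinetic energy:
E_photon = hc/λ = 4.0691 eV
KE_max = E_photon - φ = 4.0691 - 2.3 = 1.7691 eV

Convert to Joules: KE_max = 1.7691 × 1.602×10⁻¹⁹ J = 2.8343e-19 J

Then use KE = ½mv² to find velocity:
v = √(2·KE/m) = √(2 × 2.8343e-19 J / 9.109e-31 kg)
v = 7.8885e+05 m/s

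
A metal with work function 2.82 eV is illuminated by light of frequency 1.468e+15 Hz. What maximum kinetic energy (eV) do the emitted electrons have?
3.2512 eV

Using Einstein's photoelectric equation: KE_max = hf - φ

First, calculate the photon energy:
E_photon = hf = (6.626×10⁻³⁴ J·s)(1.468e+15 Hz)
E_photon = 6.0712 eV

Then, the maximum kinetic energy:
KE_max = E_photon - φ = 6.0712 eV - 2.82 eV = 3.2512 eV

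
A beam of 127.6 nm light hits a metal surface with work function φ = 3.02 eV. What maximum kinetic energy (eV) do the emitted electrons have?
6.6966 eV

Using Einstein's photoelectric equation: KE_max = hf - φ = hc/λ - φ

First, calculate the photon energy:
E_photon = hc/λ = (6.626×10⁻³⁴ J·s)(3×10⁸ m/s) / (127.6×10⁻⁹ m)
E_photon = 9.7166 eV

Then, the maximum kinetic energy:
KE_max = E_photon - φ = 9.7166 eV - 3.02 eV = 6.6966 eV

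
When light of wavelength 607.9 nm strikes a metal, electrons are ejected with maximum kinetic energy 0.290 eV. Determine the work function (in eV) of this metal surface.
1.75 eV

From Einstein's photoelectric equation: KE_max = hf - φ = hc/λ - φ

Rearranging for φ:
φ = hc/λ - KE_max

Calculate photon energy:
E_photon = hc/λ = 2.0395 eV

Therefore:
φ = 2.0395 - 0.290 = 1.75 eV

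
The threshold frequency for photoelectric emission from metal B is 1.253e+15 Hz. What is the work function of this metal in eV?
5.18 eV

At the threshold frequency, photon energy equals work function:
φ = hf₀

Calculating:
φ = (6.626×10⁻³⁴ J·s)(1.253e+15 Hz)
φ = 5.18 eV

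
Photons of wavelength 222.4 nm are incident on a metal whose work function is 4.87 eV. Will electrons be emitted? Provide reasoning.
Yes

For photoemission, the photon energy must exceed the work function.

Photon energy: E = hc/λ = 5.5748 eV
Work function: φ = 4.87 eV

Since E_photon (5.5748 eV) > φ (4.87 eV), photoemission WILL occur.
The threshold wavelength is λ₀ = hc/φ = 254.6 nm.
Since 222.4 nm < 254.6 nm, the light has sufficient energy.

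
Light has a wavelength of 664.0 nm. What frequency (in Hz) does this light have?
4.5149e+14 Hz

Using the wave equation: c = fλ

Solving for frequency:
f = c/λ = (3×10⁸ m/s) / (664.0×10⁻⁹ m)
f = 4.5149e+14 Hz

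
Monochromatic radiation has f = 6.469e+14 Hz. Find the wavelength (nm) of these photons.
463.43 nm

Using the wave equation: c = fλ

Solving for wavelength:
λ = c/f = (3×10⁸ m/s) / (6.469e+14 Hz)
λ = 463.43 nm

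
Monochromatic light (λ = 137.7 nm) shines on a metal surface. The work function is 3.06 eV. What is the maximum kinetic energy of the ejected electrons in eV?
5.9439 eV

Using Einstein's photoelectric equation: KE_max = hf - φ = hc/λ - φ

First, calculate the photon energy:
E_photon = hc/λ = (6.626×10⁻³⁴ J·s)(3×10⁸ m/s) / (137.7×10⁻⁹ m)
E_photon = 9.0039 eV

Then, the maximum kinetic energy:
KE_max = E_photon - φ = 9.0039 eV - 3.06 eV = 5.9439 eV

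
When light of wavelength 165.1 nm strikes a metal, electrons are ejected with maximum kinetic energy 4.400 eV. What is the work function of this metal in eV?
3.11 eV

From Einstein's photoelectric equation: KE_max = hf - φ = hc/λ - φ

Rearranging for φ:
φ = hc/λ - KE_max

Calculate photon energy:
E_photon = hc/λ = 7.5096 eV

Therefore:
φ = 7.5096 - 4.400 = 3.11 eV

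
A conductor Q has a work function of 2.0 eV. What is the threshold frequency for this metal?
4.8360e+14 Hz

The threshold frequency is when the photon energy equals the work function:
hf₀ = φ

Solving for f₀:
f₀ = φ/h = (2.0 eV × 1.602×10⁻¹⁹ J/eV) / (6.626×10⁻³⁴ J·s)
f₀ = 4.8360e+14 Hz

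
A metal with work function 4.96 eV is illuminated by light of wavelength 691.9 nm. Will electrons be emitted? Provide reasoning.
No

For photoemission, the photon energy must exceed the work function.

Photon energy: E = hc/λ = 1.7919 eV
Work function: φ = 4.96 eV

Since E_photon (1.7919 eV) < φ (4.96 eV), photoemission will NOT occur.
The threshold wavelength is λ₀ = hc/φ = 250.0 nm.
Since 691.9 nm > 250.0 nm, the photons lack sufficient energy.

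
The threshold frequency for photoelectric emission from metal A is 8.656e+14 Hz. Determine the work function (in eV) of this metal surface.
3.58 eV

At the threshold frequency, photon energy equals work function:
φ = hf₀

Calculating:
φ = (6.626×10⁻³⁴ J·s)(8.656e+14 Hz)
φ = 3.58 eV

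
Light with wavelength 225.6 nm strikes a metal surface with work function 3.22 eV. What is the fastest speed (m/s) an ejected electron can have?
8.9472e+05 m/s

First, find the maximum kinetic energy:
E_photon = hc/λ = 5.4958 eV
KE_max = E_photon - φ = 5.4958 - 3.22 = 2.2758 eV

Convert to Joules: KE_max = 2.2758 × 1.602×10⁻¹⁹ J = 3.6462e-19 J

Then use KE = ½mv² to find velocity:
v = √(2·KE/m) = √(2 × 3.6462e-19 J / 9.109e-31 kg)
v = 8.9472e+05 m/s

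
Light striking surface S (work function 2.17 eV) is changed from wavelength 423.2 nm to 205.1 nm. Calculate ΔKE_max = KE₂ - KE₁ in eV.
3.1154 eV

Using Einstein's equation: KE_max = hc/λ - φ

For λ₁ = 423.2 nm:
KE₁ = hc/λ₁ - φ = 2.9297 - 2.17 = 0.7597 eV

For λ₂ = 205.1 nm:
KE₂ = hc/λ₂ - φ = 6.0451 - 2.17 = 3.8751 eV

Change in KE:
ΔKE = KE₂ - KE₁ = 3.8751 - 0.7597 = 3.1154 eV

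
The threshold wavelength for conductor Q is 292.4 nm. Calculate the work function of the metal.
4.24 eV

At the threshold wavelength, photon energy equals work function:
φ = hc/λ₀

Calculating:
φ = (6.626×10⁻³⁴ J·s)(3×10⁸ m/s) / (292.4×10⁻⁹ m)
φ = 4.24 eV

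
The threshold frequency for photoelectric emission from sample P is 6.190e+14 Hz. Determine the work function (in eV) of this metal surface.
2.56 eV

At the threshold frequency, photon energy equals work function:
φ = hf₀

Calculating:
φ = (6.626×10⁻³⁴ J·s)(6.190e+14 Hz)
φ = 2.56 eV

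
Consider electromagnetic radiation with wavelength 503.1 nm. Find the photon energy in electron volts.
2.4644 eV

Using E = hf = hc/λ:

E = hc/λ = (6.626×10⁻³⁴ J·s)(3×10⁸ m/s) / (503.1×10⁻⁹ m)
E = 2.4644 eV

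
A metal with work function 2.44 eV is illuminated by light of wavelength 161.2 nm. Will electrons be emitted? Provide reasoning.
Yes

For photoemission, the photon energy must exceed the work function.

Photon energy: E = hc/λ = 7.6913 eV
Work function: φ = 2.44 eV

Since E_photon (7.6913 eV) > φ (2.44 eV), photoemission WILL occur.
The threshold wavelength is λ₀ = hc/φ = 508.1 nm.
Since 161.2 nm < 508.1 nm, the light has sufficient energy.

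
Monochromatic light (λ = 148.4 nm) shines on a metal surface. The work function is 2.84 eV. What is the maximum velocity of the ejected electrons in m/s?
1.3928e+06 m/s

First, find the maximum kinetic energy:
E_photon = hc/λ = 8.3547 eV
KE_max = E_photon - φ = 8.3547 - 2.84 = 5.5147 eV

Convert to Joules: KE_max = 5.5147 × 1.602×10⁻¹⁹ J = 8.8356e-19 J

Then use KE = ½mv² to find velocity:
v = √(2·KE/m) = √(2 × 8.8356e-19 J / 9.109e-31 kg)
v = 1.3928e+06 m/s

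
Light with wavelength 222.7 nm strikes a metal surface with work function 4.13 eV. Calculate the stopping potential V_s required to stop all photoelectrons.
1.4373 V

The stopping potential V_s satisfies: eV_s = KE_max

First, find KE_max using Einstein's equation:
E_photon = hc/λ = 5.5673 eV
KE_max = E_photon - φ = 5.5673 - 4.13 = 1.4373 eV

Since eV_s = KE_max:
V_s = KE_max/e = 1.4373 V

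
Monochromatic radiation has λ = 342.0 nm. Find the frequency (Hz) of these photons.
8.7659e+14 Hz

Using the wave equation: c = fλ

Solving for frequency:
f = c/λ = (3×10⁸ m/s) / (342.0×10⁻⁹ m)
f = 8.7659e+14 Hz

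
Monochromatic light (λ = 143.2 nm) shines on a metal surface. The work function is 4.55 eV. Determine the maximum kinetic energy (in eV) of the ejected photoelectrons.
4.1081 eV

Using Einstein's photoelectric equation: KE_max = hf - φ = hc/λ - φ

First, calculate the photon energy:
E_photon = hc/λ = (6.626×10⁻³⁴ J·s)(3×10⁸ m/s) / (143.2×10⁻⁹ m)
E_photon = 8.6581 eV

Then, the maximum kinetic energy:
KE_max = E_photon - φ = 8.6581 eV - 4.55 eV = 4.1081 eV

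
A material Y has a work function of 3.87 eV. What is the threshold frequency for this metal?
9.3576e+14 Hz

The threshold frequency is when the photon energy equals the work function:
hf₀ = φ

Solving for f₀:
f₀ = φ/h = (3.87 eV × 1.602×10⁻¹⁹ J/eV) / (6.626×10⁻³⁴ J·s)
f₀ = 9.3576e+14 Hz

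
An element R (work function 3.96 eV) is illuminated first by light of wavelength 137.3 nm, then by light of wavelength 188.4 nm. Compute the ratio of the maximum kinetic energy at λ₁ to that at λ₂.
1.9345

Using Einstein's equation: KE_max = hc/λ - φ

For λ₁ = 137.3 nm:
E₁ = hc/λ₁ = 9.0302 eV
KE₁ = E₁ - φ = 9.0302 - 3.96 = 5.0702 eV

For λ₂ = 188.4 nm:
E₂ = hc/λ₂ = 6.5809 eV
KE₂ = E₂ - φ = 6.5809 - 3.96 = 2.6209 eV

Ratio: KE₁/KE₂ = 5.0702/2.6209 = 1.9345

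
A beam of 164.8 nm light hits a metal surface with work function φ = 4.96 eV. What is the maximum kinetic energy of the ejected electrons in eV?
2.5633 eV

Using Einstein's photoelectric equation: KE_max = hf - φ = hc/λ - φ

First, calculate the photon energy:
E_photon = hc/λ = (6.626×10⁻³⁴ J·s)(3×10⁸ m/s) / (164.8×10⁻⁹ m)
E_photon = 7.5233 eV

Then, the maximum kinetic energy:
KE_max = E_photon - φ = 7.5233 eV - 4.96 eV = 2.5633 eV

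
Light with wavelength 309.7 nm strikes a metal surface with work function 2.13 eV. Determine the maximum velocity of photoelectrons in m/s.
8.1178e+05 m/s

First, find the maximum kinetic energy:
E_photon = hc/λ = 4.0034 eV
KE_max = E_photon - φ = 4.0034 - 2.13 = 1.8734 eV

Convert to Joules: KE_max = 1.8734 × 1.602×10⁻¹⁹ J = 3.0015e-19 J

Then use KE = ½mv² to find velocity:
v = √(2·KE/m) = √(2 × 3.0015e-19 J / 9.109e-31 kg)
v = 8.1178e+05 m/s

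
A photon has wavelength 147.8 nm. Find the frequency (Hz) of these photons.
2.0284e+15 Hz

Using the wave equation: c = fλ

Solving for frequency:
f = c/λ = (3×10⁸ m/s) / (147.8×10⁻⁹ m)
f = 2.0284e+15 Hz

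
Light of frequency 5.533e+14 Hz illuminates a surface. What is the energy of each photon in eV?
2.2883 eV

Using E = hf:

E = hf = (6.626×10⁻³⁴ J·s)(5.533e+14 Hz)
E = 2.2883 eV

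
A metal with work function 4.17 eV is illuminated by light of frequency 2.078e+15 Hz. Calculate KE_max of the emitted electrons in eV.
4.4239 eV

Using Einstein's photoelectric equation: KE_max = hf - φ

First, calculate the photon energy:
E_photon = hf = (6.626×10⁻³⁴ J·s)(2.078e+15 Hz)
E_photon = 8.5939 eV

Then, the maximum kinetic energy:
KE_max = E_photon - φ = 8.5939 eV - 4.17 eV = 4.4239 eV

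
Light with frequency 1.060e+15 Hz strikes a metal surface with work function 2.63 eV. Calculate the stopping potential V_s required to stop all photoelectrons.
1.7538 V

The stopping potential V_s satisfies: eV_s = KE_max

First, find KE_max using Einstein's equation:
E_photon = hf = (6.626×10⁻³⁴ J·s)(1.060e+15 Hz) = 4.3838 eV
KE_max = E_photon - φ = 4.3838 - 2.63 = 1.7538 eV

Since eV_s = KE_max:
V_s = KE_max/e = 1.7538 V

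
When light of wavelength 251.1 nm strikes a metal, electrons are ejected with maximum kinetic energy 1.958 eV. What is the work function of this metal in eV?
2.98 eV

From Einstein's photoelectric equation: KE_max = hf - φ = hc/λ - φ

Rearranging for φ:
φ = hc/λ - KE_max

Calculate photon energy:
E_photon = hc/λ = 4.9376 eV

Therefore:
φ = 4.9376 - 1.958 = 2.98 eV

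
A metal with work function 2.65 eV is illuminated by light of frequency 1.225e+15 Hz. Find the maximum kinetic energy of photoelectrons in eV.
2.4162 eV

Using Einstein's photoelectric equation: KE_max = hf - φ

First, calculate the photon energy:
E_photon = hf = (6.626×10⁻³⁴ J·s)(1.225e+15 Hz)
E_photon = 5.0662 eV

Then, the maximum kinetic energy:
KE_max = E_photon - φ = 5.0662 eV - 2.65 eV = 2.4162 eV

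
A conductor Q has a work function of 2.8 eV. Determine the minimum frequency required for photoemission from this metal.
6.7704e+14 Hz

The threshold frequency is when the photon energy equals the work function:
hf₀ = φ

Solving for f₀:
f₀ = φ/h = (2.8 eV × 1.602×10⁻¹⁹ J/eV) / (6.626×10⁻³⁴ J·s)
f₀ = 6.7704e+14 Hz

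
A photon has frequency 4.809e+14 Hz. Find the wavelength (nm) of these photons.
623.40 nm

Using the wave equation: c = fλ

Solving for wavelength:
λ = c/f = (3×10⁸ m/s) / (4.809e+14 Hz)
λ = 623.40 nm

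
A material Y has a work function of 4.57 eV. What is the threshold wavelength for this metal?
271.30 nm

The threshold wavelength is when the photon energy equals the work function:
hc/λ₀ = φ

Solving for λ₀:
λ₀ = hc/φ = (6.626×10⁻³⁴ J·s)(3×10⁸ m/s) / (4.57 eV × 1.602×10⁻¹⁹ J/eV)
λ₀ = 271.30 nm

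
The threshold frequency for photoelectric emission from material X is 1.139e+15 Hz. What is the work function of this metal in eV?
4.71 eV

At the threshold frequency, photon energy equals work function:
φ = hf₀

Calculating:
φ = (6.626×10⁻³⁴ J·s)(1.139e+15 Hz)
φ = 4.71 eV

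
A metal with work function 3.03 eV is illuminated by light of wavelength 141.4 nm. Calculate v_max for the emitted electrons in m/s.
1.4208e+06 m/s

First, find the maximum kinetic energy:
E_photon = hc/λ = 8.7683 eV
KE_max = E_photon - φ = 8.7683 - 3.03 = 5.7383 eV

Convert to Joules: KE_max = 5.7383 × 1.602×10⁻¹⁹ J = 9.1938e-19 J

Then use KE = ½mv² to find velocity:
v = √(2·KE/m) = √(2 × 9.1938e-19 J / 9.109e-31 kg)
v = 1.4208e+06 m/s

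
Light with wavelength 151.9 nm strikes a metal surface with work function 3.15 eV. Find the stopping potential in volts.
5.0122 V

The stopping potential V_s satisfies: eV_s = KE_max

First, find KE_max using Einstein's equation:
E_photon = hc/λ = 8.1622 eV
KE_max = E_photon - φ = 8.1622 - 3.15 = 5.0122 eV

Since eV_s = KE_max:
V_s = KE_max/e = 5.0122 V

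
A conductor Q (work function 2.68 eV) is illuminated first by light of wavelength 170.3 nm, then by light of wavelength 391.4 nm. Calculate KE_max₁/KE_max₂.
9.4325

Using Einstein's equation: KE_max = hc/λ - φ

For λ₁ = 170.3 nm:
E₁ = hc/λ₁ = 7.2803 eV
KE₁ = E₁ - φ = 7.2803 - 2.68 = 4.6003 eV

For λ₂ = 391.4 nm:
E₂ = hc/λ₂ = 3.1677 eV
KE₂ = E₂ - φ = 3.1677 - 2.68 = 0.4877 eV

Ratio: KE₁/KE₂ = 4.6003/0.4877 = 9.4325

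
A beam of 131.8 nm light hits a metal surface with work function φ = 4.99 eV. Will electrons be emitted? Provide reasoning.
Yes

For photoemission, the photon energy must exceed the work function.

Photon energy: E = hc/λ = 9.4070 eV
Work function: φ = 4.99 eV

Since E_photon (9.4070 eV) > φ (4.99 eV), photoemission WILL occur.
The threshold wavelength is λ₀ = hc/φ = 248.5 nm.
Since 131.8 nm < 248.5 nm, the light has sufficient energy.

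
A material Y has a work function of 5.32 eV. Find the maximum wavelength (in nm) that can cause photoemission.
233.05 nm

The threshold wavelength is when the photon energy equals the work function:
hc/λ₀ = φ

Solving for λ₀:
λ₀ = hc/φ = (6.626×10⁻³⁴ J·s)(3×10⁸ m/s) / (5.32 eV × 1.602×10⁻¹⁹ J/eV)
λ₀ = 233.05 nm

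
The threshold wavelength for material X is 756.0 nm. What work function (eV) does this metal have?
1.64 eV

At the threshold wavelength, photon energy equals work function:
φ = hc/λ₀

Calculating:
φ = (6.626×10⁻³⁴ J·s)(3×10⁸ m/s) / (756.0×10⁻⁹ m)
φ = 1.64 eV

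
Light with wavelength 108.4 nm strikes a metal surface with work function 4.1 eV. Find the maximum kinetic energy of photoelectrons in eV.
7.3377 eV

Using Einstein's photoelectric equation: KE_max = hf - φ = hc/λ - φ

First, calculate the photon energy:
E_photon = hc/λ = (6.626×10⁻³⁴ J·s)(3×10⁸ m/s) / (108.4×10⁻⁹ m)
E_photon = 11.4377 eV

Then, the maximum kinetic energy:
KE_max = E_photon - φ = 11.4377 eV - 4.1 eV = 7.3377 eV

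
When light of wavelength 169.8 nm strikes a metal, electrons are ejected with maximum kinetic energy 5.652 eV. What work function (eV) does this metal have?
1.65 eV

From Einstein's photoelectric equation: KE_max = hf - φ = hc/λ - φ

Rearranging for φ:
φ = hc/λ - KE_max

Calculate photon energy:
E_photon = hc/λ = 7.3018 eV

Therefore:
φ = 7.3018 - 5.652 = 1.65 eV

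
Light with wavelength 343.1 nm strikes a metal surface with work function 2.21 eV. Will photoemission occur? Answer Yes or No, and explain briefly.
Yes

For photoemission, the photon energy must exceed the work function.

Photon energy: E = hc/λ = 3.6136 eV
Work function: φ = 2.21 eV

Since E_photon (3.6136 eV) > φ (2.21 eV), photoemission WILL occur.
The threshold wavelength is λ₀ = hc/φ = 561.0 nm.
Since 343.1 nm < 561.0 nm, the light has sufficient energy.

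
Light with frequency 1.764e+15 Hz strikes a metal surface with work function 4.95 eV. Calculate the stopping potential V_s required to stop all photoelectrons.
2.3453 V

The stopping potential V_s satisfies: eV_s = KE_max

First, find KE_max using Einstein's equation:
E_photon = hf = (6.626×10⁻³⁴ J·s)(1.764e+15 Hz) = 7.2953 eV
KE_max = E_photon - φ = 7.2953 - 4.95 = 2.3453 eV

Since eV_s = KE_max:
V_s = KE_max/e = 2.3453 V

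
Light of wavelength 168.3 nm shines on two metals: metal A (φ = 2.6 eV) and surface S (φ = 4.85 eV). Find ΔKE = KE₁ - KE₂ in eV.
2.2500 eV

Using KE_max = hc/λ - φ for each metal:

Photon energy: E = hc/λ = 7.3669 eV

For metal A (φ₁ = 2.6 eV):
KE₁ = E - φ₁ = 7.3669 - 2.6 = 4.7669 eV

For surface S (φ₂ = 4.85 eV):
KE₂ = E - φ₂ = 7.3669 - 4.85 = 2.5169 eV

Difference:
ΔKE = KE₁ - KE₂ = 4.7669 - 2.5169 = 2.2500 eV

Note: The difference equals the difference in work functions: 4.85 - 2.6 = 2.25 eV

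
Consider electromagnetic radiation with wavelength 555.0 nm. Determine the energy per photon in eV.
2.2339 eV

Using E = hf = hc/λ:

E = hc/λ = (6.626×10⁻³⁴ J·s)(3×10⁸ m/s) / (555.0×10⁻⁹ m)
E = 2.2339 eV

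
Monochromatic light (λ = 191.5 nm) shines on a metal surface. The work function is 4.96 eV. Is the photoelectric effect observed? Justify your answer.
Yes

For photoemission, the photon energy must exceed the work function.

Photon energy: E = hc/λ = 6.4744 eV
Work function: φ = 4.96 eV

Since E_photon (6.4744 eV) > φ (4.96 eV), photoemission WILL occur.
The threshold wavelength is λ₀ = hc/φ = 250.0 nm.
Since 191.5 nm < 250.0 nm, the light has sufficient energy.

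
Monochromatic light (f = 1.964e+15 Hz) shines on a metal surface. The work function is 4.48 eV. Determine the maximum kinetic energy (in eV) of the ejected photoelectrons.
3.6425 eV

Using Einstein's photoelectric equation: KE_max = hf - φ

First, calculate the photon energy:
E_photon = hf = (6.626×10⁻³⁴ J·s)(1.964e+15 Hz)
E_photon = 8.1225 eV

Then, the maximum kinetic energy:
KE_max = E_photon - φ = 8.1225 eV - 4.48 eV = 3.6425 eV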